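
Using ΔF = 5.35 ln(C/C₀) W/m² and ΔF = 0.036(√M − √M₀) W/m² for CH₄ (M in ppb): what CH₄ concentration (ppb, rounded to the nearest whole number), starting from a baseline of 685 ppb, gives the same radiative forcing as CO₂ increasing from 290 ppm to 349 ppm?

M ≈ 2883 ppb

CO₂ forcing: 5.35 × ln(349/290) = 5.35 × 0.185191 = 0.99077 W/m².
Set 0.036(√M − √685) = 0.99077: √M = 0.99077/0.036 + √685 = 27.5214 + 26.1725 = 53.6939.
M = (53.6939)² = 2883.03 ppb.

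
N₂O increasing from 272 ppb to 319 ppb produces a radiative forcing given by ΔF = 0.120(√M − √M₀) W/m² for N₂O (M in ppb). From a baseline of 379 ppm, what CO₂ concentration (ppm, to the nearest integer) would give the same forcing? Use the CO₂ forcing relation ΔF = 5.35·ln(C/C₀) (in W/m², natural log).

C ≈ 391 ppm

N₂O forcing: 0.120 × (√319 − √272) = 0.120 × (17.8606 − 16.4924) = 0.120 × 1.3682 = 0.16418 W/m².
Set 5.35 ln(C/379) = 0.16418: ln(C/379) = 0.16418/5.35 = 0.03069, so C = 379 × e^0.03069 = 379 × 1.03117 = 390.81 ppm.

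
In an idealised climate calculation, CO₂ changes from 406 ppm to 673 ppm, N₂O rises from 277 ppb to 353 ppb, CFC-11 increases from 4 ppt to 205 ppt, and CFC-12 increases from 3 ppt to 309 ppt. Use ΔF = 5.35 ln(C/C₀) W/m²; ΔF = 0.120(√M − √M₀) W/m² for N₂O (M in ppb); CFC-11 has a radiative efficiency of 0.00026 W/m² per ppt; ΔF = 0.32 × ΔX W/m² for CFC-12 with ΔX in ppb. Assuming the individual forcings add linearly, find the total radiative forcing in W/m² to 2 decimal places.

CO₂: 5.35 × ln(673/406) = 5.35 × ln(1.65764) = 5.35 × 0.50539 = 2.7038 W/m².
N₂O: 0.120 × (√353 − √277) = 0.120 × (18.7883 − 16.6433) = 0.120 × 2.1450 = 0.2574 W/m².
CFC-11: ΔF = 0.00026 × (205 − 4) = 0.00026 × 201 = 0.0523 W/m².
CFC-12: Δ = 309 − 3 = 306 ppt = 0.306 ppb; ΔF = 0.32 × 0.306 = 0.0979 W/m².
Total ΔF = 2.7038 + 0.2574 + 0.0523 + 0.0979 = 3.1114 W/m².

ΔF = 3.11 W/m²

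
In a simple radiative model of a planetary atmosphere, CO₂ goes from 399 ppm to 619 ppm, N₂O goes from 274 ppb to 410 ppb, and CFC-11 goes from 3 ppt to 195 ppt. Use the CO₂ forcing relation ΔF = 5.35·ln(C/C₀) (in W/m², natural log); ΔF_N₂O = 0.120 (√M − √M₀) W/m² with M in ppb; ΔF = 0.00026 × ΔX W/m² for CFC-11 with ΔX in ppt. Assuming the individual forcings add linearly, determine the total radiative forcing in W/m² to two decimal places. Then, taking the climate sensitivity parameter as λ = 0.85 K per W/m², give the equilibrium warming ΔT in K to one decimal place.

CO₂: 5.35 × ln(619/399) = 5.35 × ln(1.55138) = 5.35 × 0.43914 = 2.3494 W/m².
N₂O: 0.120 × (√410 − √274) = 0.120 × (20.2485 − 16.5529) = 0.120 × 3.6956 = 0.4435 W/m².
CFC-11: ΔF = 0.00026 × (195 − 3) = 0.00026 × 192 = 0.0499 W/m².
Total ΔF = 2.3494 + 0.4435 + 0.0499 = 2.8428 W/m².
ΔT = λ ΔF = 0.85 × 2.84 = 2.4140 K.

ΔF = 2.84 W/m²; ΔT = 2.4 K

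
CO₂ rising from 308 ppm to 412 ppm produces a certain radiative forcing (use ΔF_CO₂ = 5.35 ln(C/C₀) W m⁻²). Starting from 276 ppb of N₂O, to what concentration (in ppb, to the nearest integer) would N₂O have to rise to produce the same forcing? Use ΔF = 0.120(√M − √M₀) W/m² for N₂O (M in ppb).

M ≈ 875 ppb

CO₂ forcing: 5.35 × ln(412/308) = 5.35 × 0.290924 = 1.55644 W/m².
Set 0.120(√M − √276) = 1.55644: √M = 1.55644/0.120 + √276 = 12.9703 + 16.6132 = 29.5835.
M = (29.5835)² = 875.18 ppb.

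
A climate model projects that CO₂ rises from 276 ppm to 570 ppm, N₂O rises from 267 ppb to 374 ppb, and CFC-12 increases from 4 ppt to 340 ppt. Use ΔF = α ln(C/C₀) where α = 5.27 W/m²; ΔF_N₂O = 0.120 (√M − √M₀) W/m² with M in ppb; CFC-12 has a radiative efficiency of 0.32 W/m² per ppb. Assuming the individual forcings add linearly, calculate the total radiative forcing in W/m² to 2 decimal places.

CO₂: 5.27 × ln(570/276) = 5.27 × ln(2.06522) = 5.27 × 0.72524 = 3.8220 W/m².
N₂O: 0.120 × (√374 − √267) = 0.120 × (19.3391 − 16.3401) = 0.120 × 2.9990 = 0.3599 W/m².
CFC-12: Δ = 340 − 4 = 336 ppt = 0.336 ppb; ΔF = 0.32 × 0.336 = 0.1075 W/m².
Total ΔF = 3.8220 + 0.3599 + 0.1075 = 4.2894 W/m².

ΔF = 4.29 W/m²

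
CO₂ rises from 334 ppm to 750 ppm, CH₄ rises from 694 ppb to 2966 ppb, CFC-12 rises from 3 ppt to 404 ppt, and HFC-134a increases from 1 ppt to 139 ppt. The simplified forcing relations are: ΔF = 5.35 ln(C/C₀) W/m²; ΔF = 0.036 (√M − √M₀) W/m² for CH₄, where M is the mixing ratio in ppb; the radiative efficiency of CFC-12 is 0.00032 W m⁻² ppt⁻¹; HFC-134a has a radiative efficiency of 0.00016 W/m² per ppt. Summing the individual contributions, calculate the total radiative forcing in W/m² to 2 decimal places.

CO₂: 5.35 × ln(750/334) = 5.35 × ln(2.24551) = 5.35 × 0.80893 = 4.3278 W/m².
CH₄: 0.036 × (√2966 − √694) = 0.036 × (54.4610 − 26.3439) = 0.036 × 28.1171 = 1.0122 W/m².
CFC-12: ΔF = 0.00032 × (404 − 3) = 0.00032 × 401 = 0.1283 W/m².
HFC-134a: ΔF = 0.00016 × (139 − 1) = 0.00016 × 138 = 0.0221 W/m².
Total ΔF = 4.3278 + 1.0122 + 0.1283 + 0.0221 = 5.4904 W/m².

ΔF = 5.49 W/m²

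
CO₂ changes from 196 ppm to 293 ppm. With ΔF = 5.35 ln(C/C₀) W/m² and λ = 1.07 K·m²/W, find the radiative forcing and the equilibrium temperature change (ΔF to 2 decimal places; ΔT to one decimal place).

ΔF = 2.15 W/m²; ΔT = 2.3 K

CO₂: 5.35 × ln(293/196) = 5.35 × ln(1.49490) = 5.35 × 0.40206 = 2.1510 W/m².
ΔT = λ ΔF = 1.07 × 2.15 = 2.3005 K.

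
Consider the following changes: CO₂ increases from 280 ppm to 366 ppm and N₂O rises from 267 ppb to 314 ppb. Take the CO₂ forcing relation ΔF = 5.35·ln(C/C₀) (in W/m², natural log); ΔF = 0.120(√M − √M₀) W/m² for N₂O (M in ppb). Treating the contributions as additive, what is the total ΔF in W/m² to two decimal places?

CO₂: 5.35 × ln(366/280) = 5.35 × ln(1.30714) = 5.35 × 0.26784 = 1.4329 W/m².
N₂O: 0.120 × (√314 − √267) = 0.120 × (17.7200 − 16.3401) = 0.120 × 1.3799 = 0.1656 W/m².
Total ΔF = 1.4329 + 0.1656 = 1.5985 W/m².

ΔF = 1.60 W/m²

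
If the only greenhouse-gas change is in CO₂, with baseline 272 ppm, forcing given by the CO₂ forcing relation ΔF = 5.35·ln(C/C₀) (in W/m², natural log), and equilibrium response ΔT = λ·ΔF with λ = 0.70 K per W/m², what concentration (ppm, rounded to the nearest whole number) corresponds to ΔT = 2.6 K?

C ≈ 545 ppm

Required forcing: ΔF = ΔT/λ = 2.6/0.70 = 3.7143 W/m².
Then ln(C/272) = ΔF/5.35 = 3.7143/5.35 = 0.69426.
So C = 272 × e^0.69426 = 272 × 2.00223 = 544.61 ppm.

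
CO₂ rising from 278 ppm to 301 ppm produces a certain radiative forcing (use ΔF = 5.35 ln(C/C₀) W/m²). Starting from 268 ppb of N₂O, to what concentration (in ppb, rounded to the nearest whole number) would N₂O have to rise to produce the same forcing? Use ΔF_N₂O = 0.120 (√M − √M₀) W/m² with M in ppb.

CO₂ forcing: 5.35 × ln(301/278) = 5.35 × 0.079489 = 0.42527 W/m².
Set 0.120(√M − √268) = 0.42527: √M = 0.42527/0.120 + √268 = 3.5439 + 16.3707 = 19.9146.
M = (19.9146)² = 396.59 ppb.

M ≈ 397 ppb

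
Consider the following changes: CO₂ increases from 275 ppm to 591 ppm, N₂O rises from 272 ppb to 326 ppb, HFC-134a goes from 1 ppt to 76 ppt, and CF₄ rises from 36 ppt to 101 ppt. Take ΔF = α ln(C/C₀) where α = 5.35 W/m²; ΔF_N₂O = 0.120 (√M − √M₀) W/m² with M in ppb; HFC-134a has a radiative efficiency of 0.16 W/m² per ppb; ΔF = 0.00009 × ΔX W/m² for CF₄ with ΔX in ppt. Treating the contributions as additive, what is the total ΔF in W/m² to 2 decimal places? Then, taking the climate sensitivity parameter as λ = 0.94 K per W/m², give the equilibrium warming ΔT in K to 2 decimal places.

ΔF = 4.30 W/m²; ΔT = 4.04 K

CO₂: 5.35 × ln(591/275) = 5.35 × ln(2.14909) = 5.35 × 0.76504 = 4.0930 W/m².
N₂O: 0.120 × (√326 − √272) = 0.120 × (18.0555 − 16.4924) = 0.120 × 1.5631 = 0.1876 W/m².
HFC-134a: Δ = 76 − 1 = 75 ppt = 0.075 ppb; ΔF = 0.16 × 0.075 = 0.0120 W/m².
CF₄: ΔF = 0.00009 × (101 − 36) = 0.00009 × 65 = 0.0059 W/m².
Total ΔF = 4.0930 + 0.1876 + 0.0120 + 0.0059 = 4.2985 W/m².
ΔT = λ ΔF = 0.94 × 4.30 = 4.0420 K.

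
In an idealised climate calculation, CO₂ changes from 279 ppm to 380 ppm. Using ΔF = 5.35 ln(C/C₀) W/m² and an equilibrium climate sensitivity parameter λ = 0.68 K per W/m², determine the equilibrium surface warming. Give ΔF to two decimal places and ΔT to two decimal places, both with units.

CO₂: 5.35 × ln(380/279) = 5.35 × ln(1.36201) = 5.35 × 0.30896 = 1.6529 W/m².
ΔT = λ ΔF = 0.68 × 1.65 = 1.1220 K.

ΔF = 1.65 W/m²; ΔT = 1.12 K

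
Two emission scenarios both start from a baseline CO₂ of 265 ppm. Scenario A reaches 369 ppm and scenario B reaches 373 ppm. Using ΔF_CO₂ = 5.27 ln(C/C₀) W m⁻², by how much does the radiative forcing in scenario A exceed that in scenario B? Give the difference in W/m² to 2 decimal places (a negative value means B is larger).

ΔF_A = 5.27 ln(369/265) = 5.27 × 0.33107 = 1.7447 W/m².
ΔF_B = 5.27 ln(373/265) = 5.27 × 0.34185 = 1.8015 W/m².
Difference: 1.7447 − 1.8015 = -0.0568 W/m².
(Equivalently, ΔF_A − ΔF_B = 5.27 ln(369/373) = 5.27 × -0.01078 = -0.0568 W/m².)

ΔF_A − ΔF_B = -0.06 W/m²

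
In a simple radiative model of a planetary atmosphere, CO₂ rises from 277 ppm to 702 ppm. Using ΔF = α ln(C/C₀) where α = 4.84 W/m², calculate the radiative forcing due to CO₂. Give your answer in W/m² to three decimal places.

ΔF = 4.501 W/m²

CO₂: 4.84 × ln(702/277) = 4.84 × ln(2.53430) = 4.84 × 0.92992 = 4.5008 W/m².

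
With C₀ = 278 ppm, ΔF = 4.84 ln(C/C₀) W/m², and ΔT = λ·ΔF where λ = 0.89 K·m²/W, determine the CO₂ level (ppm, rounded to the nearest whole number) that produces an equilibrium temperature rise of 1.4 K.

Required forcing: ΔF = ΔT/λ = 1.4/0.89 = 1.5730 W/m².
Then ln(C/278) = ΔF/4.84 = 1.5730/4.84 = 0.32500.
So C = 278 × e^0.32500 = 278 × 1.38403 = 384.76 ppm.

C ≈ 385 ppm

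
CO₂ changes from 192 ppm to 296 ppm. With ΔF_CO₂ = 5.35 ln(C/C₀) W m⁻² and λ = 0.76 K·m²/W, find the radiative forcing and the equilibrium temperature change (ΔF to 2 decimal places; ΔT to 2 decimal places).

CO₂: 5.35 × ln(296/192) = 5.35 × ln(1.54167) = 5.35 × 0.43287 = 2.3159 W/m².
ΔT = λ ΔF = 0.76 × 2.32 = 1.7632 K.

ΔF = 2.32 W/m²; ΔT = 1.76 K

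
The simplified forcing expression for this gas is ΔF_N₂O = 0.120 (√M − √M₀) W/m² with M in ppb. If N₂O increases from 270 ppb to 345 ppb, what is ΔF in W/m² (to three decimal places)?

ΔF = 0.257 W/m²

N₂O: 0.120 × (√345 − √270) = 0.120 × (18.5742 − 16.4317) = 0.120 × 2.1425 = 0.2571 W/m².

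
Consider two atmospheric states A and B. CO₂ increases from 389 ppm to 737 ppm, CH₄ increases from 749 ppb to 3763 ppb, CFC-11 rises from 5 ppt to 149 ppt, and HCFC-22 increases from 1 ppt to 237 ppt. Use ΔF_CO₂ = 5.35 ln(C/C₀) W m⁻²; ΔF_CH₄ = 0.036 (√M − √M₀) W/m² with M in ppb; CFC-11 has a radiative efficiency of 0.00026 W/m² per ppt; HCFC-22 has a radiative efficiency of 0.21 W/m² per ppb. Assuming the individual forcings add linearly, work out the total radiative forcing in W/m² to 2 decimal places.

ΔF = 4.73 W/m²

CO₂: 5.35 × ln(737/389) = 5.35 × ln(1.89460) = 5.35 × 0.63901 = 3.4187 W/m².
CH₄: 0.036 × (√3763 − √749) = 0.036 × (61.3433 − 27.3679) = 0.036 × 33.9754 = 1.2231 W/m².
CFC-11: ΔF = 0.00026 × (149 − 5) = 0.00026 × 144 = 0.0374 W/m².
HCFC-22: Δ = 237 − 1 = 236 ppt = 0.236 ppb; ΔF = 0.21 × 0.236 = 0.0496 W/m².
Total ΔF = 3.4187 + 1.2231 + 0.0374 + 0.0496 = 4.7288 W/m².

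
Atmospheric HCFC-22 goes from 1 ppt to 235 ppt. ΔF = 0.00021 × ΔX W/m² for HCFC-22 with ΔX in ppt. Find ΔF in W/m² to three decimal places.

ΔF = 0.049 W/m²

HCFC-22: ΔF = 0.00021 × (235 − 1) = 0.00021 × 234 = 0.0491 W/m².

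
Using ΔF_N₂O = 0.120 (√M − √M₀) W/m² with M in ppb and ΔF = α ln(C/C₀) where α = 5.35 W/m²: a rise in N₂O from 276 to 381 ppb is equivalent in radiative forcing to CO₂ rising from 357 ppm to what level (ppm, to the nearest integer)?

N₂O forcing: 0.120 × (√381 − √276) = 0.120 × (19.5192 − 16.6132) = 0.120 × 2.9060 = 0.34872 W/m².
Set 5.35 ln(C/357) = 0.34872: ln(C/357) = 0.34872/5.35 = 0.06518, so C = 357 × e^0.06518 = 357 × 1.06735 = 381.04 ppm.

C ≈ 381 ppm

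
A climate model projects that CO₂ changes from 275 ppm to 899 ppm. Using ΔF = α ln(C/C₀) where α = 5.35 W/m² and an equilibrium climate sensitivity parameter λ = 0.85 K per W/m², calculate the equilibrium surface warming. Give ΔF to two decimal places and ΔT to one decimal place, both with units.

ΔF = 6.34 W/m²; ΔT = 5.4 K

CO₂: 5.35 × ln(899/275) = 5.35 × ln(3.26909) = 5.35 × 1.18451 = 6.3371 W/m².
ΔT = λ ΔF = 0.85 × 6.34 = 5.3890 K.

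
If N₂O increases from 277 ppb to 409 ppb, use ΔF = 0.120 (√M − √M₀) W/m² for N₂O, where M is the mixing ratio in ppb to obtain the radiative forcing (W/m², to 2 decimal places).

N₂O: 0.120 × (√409 − √277) = 0.120 × (20.2237 − 16.6433) = 0.120 × 3.5804 = 0.4296 W/m².

ΔF = 0.43 W/m²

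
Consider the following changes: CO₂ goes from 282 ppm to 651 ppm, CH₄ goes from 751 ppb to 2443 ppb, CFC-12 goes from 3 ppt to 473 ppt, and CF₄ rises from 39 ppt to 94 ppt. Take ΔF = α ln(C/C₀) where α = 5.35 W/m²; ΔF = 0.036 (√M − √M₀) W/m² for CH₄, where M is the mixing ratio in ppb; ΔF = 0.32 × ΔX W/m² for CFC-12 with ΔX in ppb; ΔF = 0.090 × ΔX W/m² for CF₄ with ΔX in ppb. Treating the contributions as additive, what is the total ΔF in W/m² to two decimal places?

ΔF = 5.42 W/m²

CO₂: 5.35 × ln(651/282) = 5.35 × ln(2.30851) = 5.35 × 0.83660 = 4.4758 W/m².
CH₄: 0.036 × (√2443 − √751) = 0.036 × (49.4267 − 27.4044) = 0.036 × 22.0223 = 0.7928 W/m².
CFC-12: Δ = 473 − 3 = 470 ppt = 0.470 ppb; ΔF = 0.32 × 0.470 = 0.1504 W/m².
CF₄: Δ = 94 − 39 = 55 ppt = 0.055 ppb; ΔF = 0.090 × 0.055 = 0.0050 W/m².
Total ΔF = 4.4758 + 0.7928 + 0.1504 + 0.0050 = 5.4240 W/m².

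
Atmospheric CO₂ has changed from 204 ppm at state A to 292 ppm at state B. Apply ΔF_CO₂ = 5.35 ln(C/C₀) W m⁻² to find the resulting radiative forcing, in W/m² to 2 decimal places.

CO₂: 5.35 × ln(292/204) = 5.35 × ln(1.43137) = 5.35 × 0.35863 = 1.9187 W/m².

ΔF = 1.92 W/m²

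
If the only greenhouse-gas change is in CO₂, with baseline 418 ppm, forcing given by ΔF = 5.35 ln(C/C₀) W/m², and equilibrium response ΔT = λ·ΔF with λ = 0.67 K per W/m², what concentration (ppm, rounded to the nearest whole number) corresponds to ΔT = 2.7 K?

Required forcing: ΔF = ΔT/λ = 2.7/0.67 = 4.0299 W/m².
Then ln(C/418) = ΔF/5.35 = 4.0299/5.35 = 0.75325.
So C = 418 × e^0.75325 = 418 × 2.12389 = 887.79 ppm.

C ≈ 888 ppm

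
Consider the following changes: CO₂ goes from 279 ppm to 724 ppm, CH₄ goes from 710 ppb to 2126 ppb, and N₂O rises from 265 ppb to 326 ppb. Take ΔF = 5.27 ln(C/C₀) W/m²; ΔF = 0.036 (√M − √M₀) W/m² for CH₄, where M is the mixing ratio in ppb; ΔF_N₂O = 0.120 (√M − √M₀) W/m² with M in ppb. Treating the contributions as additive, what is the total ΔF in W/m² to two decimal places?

ΔF = 5.94 W/m²

CO₂: 5.27 × ln(724/279) = 5.27 × ln(2.59498) = 5.27 × 0.95358 = 5.0254 W/m².
CH₄: 0.036 × (√2126 − √710) = 0.036 × (46.1086 − 26.6458) = 0.036 × 19.4628 = 0.7007 W/m².
N₂O: 0.120 × (√326 − √265) = 0.120 × (18.0555 − 16.2788) = 0.120 × 1.7767 = 0.2132 W/m².
Total ΔF = 5.0254 + 0.7007 + 0.2132 = 5.9393 W/m².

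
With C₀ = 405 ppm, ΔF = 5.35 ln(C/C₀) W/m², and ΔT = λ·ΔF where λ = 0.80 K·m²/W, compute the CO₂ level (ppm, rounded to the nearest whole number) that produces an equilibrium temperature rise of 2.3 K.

Required forcing: ΔF = ΔT/λ = 2.3/0.80 = 2.8750 W/m².
Then ln(C/405) = ΔF/5.35 = 2.8750/5.35 = 0.53738.
So C = 405 × e^0.53738 = 405 × 1.71152 = 693.17 ppm.

C ≈ 693 ppm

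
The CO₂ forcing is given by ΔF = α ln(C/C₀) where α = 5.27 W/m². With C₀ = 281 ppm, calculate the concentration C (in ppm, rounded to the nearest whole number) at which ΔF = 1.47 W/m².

C ≈ 371 ppm

Set 5.27 ln(C/281) = 1.47, so ln(C/281) = 1.47/5.27 = 0.27894.
Then C/281 = e^0.27894 = 1.32173, giving C = 281 × 1.32173 = 371.41 ppm.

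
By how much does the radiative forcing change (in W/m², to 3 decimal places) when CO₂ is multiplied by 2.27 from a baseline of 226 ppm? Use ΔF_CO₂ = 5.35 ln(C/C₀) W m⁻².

ΔF = 4.386 W/m²

ΔF = 5.35 × ln(2.27) = 5.35 × 0.81978 = 4.3858 W/m².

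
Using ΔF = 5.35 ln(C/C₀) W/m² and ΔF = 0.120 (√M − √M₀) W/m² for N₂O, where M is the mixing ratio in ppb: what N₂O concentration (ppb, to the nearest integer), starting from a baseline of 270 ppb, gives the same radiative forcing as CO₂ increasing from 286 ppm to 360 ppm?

M ≈ 712 ppb

CO₂ forcing: 5.35 × ln(360/286) = 5.35 × 0.230112 = 1.23110 W/m².
Set 0.120(√M − √270) = 1.23110: √M = 1.23110/0.120 + √270 = 10.2592 + 16.4317 = 26.6909.
M = (26.6909)² = 712.40 ppb.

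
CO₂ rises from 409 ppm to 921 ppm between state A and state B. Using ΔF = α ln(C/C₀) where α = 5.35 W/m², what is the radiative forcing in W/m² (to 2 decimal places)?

ΔF = 4.34 W/m²

CO₂: 5.35 × ln(921/409) = 5.35 × ln(2.25183) = 5.35 × 0.81174 = 4.3428 W/m².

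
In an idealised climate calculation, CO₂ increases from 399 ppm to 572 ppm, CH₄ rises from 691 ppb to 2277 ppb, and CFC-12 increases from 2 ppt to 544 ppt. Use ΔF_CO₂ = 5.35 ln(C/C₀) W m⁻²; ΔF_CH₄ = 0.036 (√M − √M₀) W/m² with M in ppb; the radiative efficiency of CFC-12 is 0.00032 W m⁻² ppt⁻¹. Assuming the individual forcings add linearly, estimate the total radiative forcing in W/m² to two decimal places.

CO₂: 5.35 × ln(572/399) = 5.35 × ln(1.43358) = 5.35 × 0.36017 = 1.9269 W/m².
CH₄: 0.036 × (√2277 − √691) = 0.036 × (47.7179 − 26.2869) = 0.036 × 21.4310 = 0.7715 W/m².
CFC-12: ΔF = 0.00032 × (544 − 2) = 0.00032 × 542 = 0.1734 W/m².
Total ΔF = 1.9269 + 0.7715 + 0.1734 = 2.8718 W/m².

ΔF = 2.87 W/m²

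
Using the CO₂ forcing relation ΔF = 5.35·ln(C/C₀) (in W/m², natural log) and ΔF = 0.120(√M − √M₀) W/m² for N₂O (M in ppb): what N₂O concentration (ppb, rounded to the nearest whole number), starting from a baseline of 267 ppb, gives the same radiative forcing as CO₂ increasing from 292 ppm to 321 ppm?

CO₂ forcing: 5.35 × ln(321/292) = 5.35 × 0.094687 = 0.50658 W/m².
Set 0.120(√M − √267) = 0.50658: √M = 0.50658/0.120 + √267 = 4.2215 + 16.3401 = 20.5616.
M = (20.5616)² = 422.78 ppb.

M ≈ 423 ppb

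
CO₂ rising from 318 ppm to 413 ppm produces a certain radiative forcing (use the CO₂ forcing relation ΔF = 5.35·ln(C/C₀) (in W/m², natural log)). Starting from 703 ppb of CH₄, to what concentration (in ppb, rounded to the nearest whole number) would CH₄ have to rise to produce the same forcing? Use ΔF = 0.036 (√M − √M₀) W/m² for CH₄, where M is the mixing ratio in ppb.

M ≈ 4272 ppb

CO₂ forcing: 5.35 × ln(413/318) = 5.35 × 0.261396 = 1.39847 W/m².
Set 0.036(√M − √703) = 1.39847: √M = 1.39847/0.036 + √703 = 38.8464 + 26.5141 = 65.3605.
M = (65.3605)² = 4271.99 ppb.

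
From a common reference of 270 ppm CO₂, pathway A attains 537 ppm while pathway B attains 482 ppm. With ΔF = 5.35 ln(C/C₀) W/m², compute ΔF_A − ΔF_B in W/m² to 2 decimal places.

ΔF_A − ΔF_B = 0.58 W/m²

ΔF_A = 5.35 ln(537/270) = 5.35 × 0.68758 = 3.6786 W/m².
ΔF_B = 5.35 ln(482/270) = 5.35 × 0.57952 = 3.1004 W/m².
Difference: 3.6786 − 3.1004 = 0.5782 W/m².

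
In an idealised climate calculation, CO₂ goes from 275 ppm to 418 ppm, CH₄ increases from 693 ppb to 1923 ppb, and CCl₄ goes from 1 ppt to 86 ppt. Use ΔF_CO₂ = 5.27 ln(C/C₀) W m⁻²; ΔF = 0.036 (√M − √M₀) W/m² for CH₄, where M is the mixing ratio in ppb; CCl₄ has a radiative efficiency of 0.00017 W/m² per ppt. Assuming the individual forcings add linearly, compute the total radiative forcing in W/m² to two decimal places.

CO₂: 5.27 × ln(418/275) = 5.27 × ln(1.52000) = 5.27 × 0.41871 = 2.2066 W/m².
CH₄: 0.036 × (√1923 − √693) = 0.036 × (43.8520 − 26.3249) = 0.036 × 17.5271 = 0.6310 W/m².
CCl₄: ΔF = 0.00017 × (86 − 1) = 0.00017 × 85 = 0.0145 W/m².
Total ΔF = 2.2066 + 0.6310 + 0.0145 = 2.8521 W/m².

ΔF = 2.85 W/m²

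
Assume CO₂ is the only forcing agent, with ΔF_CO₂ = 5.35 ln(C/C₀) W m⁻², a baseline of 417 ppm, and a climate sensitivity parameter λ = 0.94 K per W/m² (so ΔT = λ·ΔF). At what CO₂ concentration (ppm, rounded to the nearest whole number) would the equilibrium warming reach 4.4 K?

Required forcing: ΔF = ΔT/λ = 4.4/0.94 = 4.6809 W/m².
Then ln(C/417) = ΔF/5.35 = 4.6809/5.35 = 0.87493.
So C = 417 × e^0.87493 = 417 × 2.39871 = 1000.26 ppm.

C ≈ 1000 ppm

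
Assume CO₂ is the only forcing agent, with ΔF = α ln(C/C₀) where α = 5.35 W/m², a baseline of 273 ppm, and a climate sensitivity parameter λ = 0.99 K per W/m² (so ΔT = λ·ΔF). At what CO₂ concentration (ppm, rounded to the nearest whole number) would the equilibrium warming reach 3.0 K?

Required forcing: ΔF = ΔT/λ = 3.0/0.99 = 3.0303 W/m².
Then ln(C/273) = ΔF/5.35 = 3.0303/5.35 = 0.56641.
So C = 273 × e^0.56641 = 273 × 1.76193 = 481.01 ppm.

C ≈ 481 ppm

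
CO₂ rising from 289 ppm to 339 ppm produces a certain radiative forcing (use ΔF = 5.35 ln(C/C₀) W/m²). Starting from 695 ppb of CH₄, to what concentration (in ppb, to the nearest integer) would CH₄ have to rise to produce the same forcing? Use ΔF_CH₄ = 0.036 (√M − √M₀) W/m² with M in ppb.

CO₂ forcing: 5.35 × ln(339/289) = 5.35 × 0.159573 = 0.85372 W/m².
Set 0.036(√M − √695) = 0.85372: √M = 0.85372/0.036 + √695 = 23.7144 + 26.3629 = 50.0773.
M = (50.0773)² = 2507.74 ppb.

M ≈ 2508 ppb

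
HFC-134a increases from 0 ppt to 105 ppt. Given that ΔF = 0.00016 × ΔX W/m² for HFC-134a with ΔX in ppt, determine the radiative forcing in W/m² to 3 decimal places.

ΔF = 0.017 W/m²

HFC-134a: ΔF = 0.00016 × (105 − 0) = 0.00016 × 105 = 0.0168 W/m².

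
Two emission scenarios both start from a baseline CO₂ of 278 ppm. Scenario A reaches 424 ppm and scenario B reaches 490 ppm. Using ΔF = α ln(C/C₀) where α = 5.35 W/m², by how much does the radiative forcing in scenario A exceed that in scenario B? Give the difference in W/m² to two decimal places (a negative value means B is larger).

ΔF_A − ΔF_B = -0.77 W/m²

ΔF_A = 5.35 ln(424/278) = 5.35 × 0.42211 = 2.2583 W/m².
ΔF_B = 5.35 ln(490/278) = 5.35 × 0.56678 = 3.0323 W/m².
Difference: 2.2583 − 3.0323 = -0.7740 W/m².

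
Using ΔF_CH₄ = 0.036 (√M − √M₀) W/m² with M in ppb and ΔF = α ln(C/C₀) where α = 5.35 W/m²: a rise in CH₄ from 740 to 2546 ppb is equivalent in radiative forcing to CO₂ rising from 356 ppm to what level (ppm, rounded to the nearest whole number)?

CH₄ forcing: 0.036 × (√2546 − √740) = 0.036 × (50.4579 − 27.2029) = 0.036 × 23.2550 = 0.83718 W/m².
Set 5.35 ln(C/356) = 0.83718: ln(C/356) = 0.83718/5.35 = 0.15648, so C = 356 × e^0.15648 = 356 × 1.16939 = 416.30 ppm.

C ≈ 416 ppm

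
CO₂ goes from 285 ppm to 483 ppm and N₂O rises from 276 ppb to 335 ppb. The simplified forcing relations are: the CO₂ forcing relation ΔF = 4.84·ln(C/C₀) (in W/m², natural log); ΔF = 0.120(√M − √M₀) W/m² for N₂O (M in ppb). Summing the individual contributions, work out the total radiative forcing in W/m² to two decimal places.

CO₂: 4.84 × ln(483/285) = 4.84 × ln(1.69474) = 4.84 × 0.52753 = 2.5532 W/m².
N₂O: 0.120 × (√335 − √276) = 0.120 × (18.3030 − 16.6132) = 0.120 × 1.6898 = 0.2028 W/m².
Total ΔF = 2.5532 + 0.2028 = 2.7560 W/m².

ΔF = 2.76 W/m²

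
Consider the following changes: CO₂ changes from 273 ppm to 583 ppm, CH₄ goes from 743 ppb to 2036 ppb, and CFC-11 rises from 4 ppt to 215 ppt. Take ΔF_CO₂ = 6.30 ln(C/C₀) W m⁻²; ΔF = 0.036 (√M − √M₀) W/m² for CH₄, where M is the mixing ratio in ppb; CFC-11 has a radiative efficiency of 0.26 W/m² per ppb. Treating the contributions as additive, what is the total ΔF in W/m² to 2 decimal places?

ΔF = 5.48 W/m²

CO₂: 6.30 × ln(583/273) = 6.30 × ln(2.13553) = 6.30 × 0.75871 = 4.7799 W/m².
CH₄: 0.036 × (√2036 − √743) = 0.036 × (45.1221 − 27.2580) = 0.036 × 17.8641 = 0.6431 W/m².
CFC-11: Δ = 215 − 4 = 211 ppt = 0.211 ppb; ΔF = 0.26 × 0.211 = 0.0549 W/m².
Total ΔF = 4.7799 + 0.6431 + 0.0549 = 5.4779 W/m².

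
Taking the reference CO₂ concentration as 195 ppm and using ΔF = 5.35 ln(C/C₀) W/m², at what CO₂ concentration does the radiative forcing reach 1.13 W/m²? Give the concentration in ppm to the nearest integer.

C ≈ 241 ppm

Set 5.35 ln(C/195) = 1.13, so ln(C/195) = 1.13/5.35 = 0.21121.
Then C/195 = e^0.21121 = 1.23517, giving C = 195 × 1.23517 = 240.86 ppm.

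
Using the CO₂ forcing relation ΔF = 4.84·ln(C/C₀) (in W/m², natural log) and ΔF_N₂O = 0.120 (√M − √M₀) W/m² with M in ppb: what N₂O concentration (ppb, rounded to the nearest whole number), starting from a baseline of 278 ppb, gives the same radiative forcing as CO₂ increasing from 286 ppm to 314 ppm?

CO₂ forcing: 4.84 × ln(314/286) = 4.84 × 0.093401 = 0.45206 W/m².
Set 0.120(√M − √278) = 0.45206: √M = 0.45206/0.120 + √278 = 3.7672 + 16.6733 = 20.4405.
M = (20.4405)² = 417.81 ppb.

M ≈ 418 ppb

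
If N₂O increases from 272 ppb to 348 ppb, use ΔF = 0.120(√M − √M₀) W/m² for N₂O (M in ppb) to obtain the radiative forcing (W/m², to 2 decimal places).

N₂O: 0.120 × (√348 − √272) = 0.120 × (18.6548 − 16.4924) = 0.120 × 2.1624 = 0.2595 W/m².

ΔF = 0.26 W/m²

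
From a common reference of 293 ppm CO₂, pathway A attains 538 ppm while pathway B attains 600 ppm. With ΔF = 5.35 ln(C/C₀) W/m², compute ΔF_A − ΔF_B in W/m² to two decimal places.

ΔF_A − ΔF_B = -0.58 W/m²

ΔF_A = 5.35 ln(538/293) = 5.35 × 0.60769 = 3.2511 W/m².
ΔF_B = 5.35 ln(600/293) = 5.35 × 0.71676 = 3.8347 W/m².
Difference: 3.2511 − 3.8347 = -0.5836 W/m².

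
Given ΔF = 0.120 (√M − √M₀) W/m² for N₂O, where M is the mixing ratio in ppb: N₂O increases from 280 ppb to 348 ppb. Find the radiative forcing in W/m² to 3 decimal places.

N₂O: 0.120 × (√348 − √280) = 0.120 × (18.6548 − 16.7332) = 0.120 × 1.9216 = 0.2306 W/m².

ΔF = 0.231 W/m²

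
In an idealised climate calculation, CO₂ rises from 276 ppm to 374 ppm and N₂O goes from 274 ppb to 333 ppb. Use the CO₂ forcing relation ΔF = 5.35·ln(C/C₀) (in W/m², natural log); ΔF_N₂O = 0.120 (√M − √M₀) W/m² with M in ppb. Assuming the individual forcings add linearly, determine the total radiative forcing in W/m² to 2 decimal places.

CO₂: 5.35 × ln(374/276) = 5.35 × ln(1.35507) = 5.35 × 0.30385 = 1.6256 W/m².
N₂O: 0.120 × (√333 − √274) = 0.120 × (18.2483 − 16.5529) = 0.120 × 1.6954 = 0.2034 W/m².
Total ΔF = 1.6256 + 0.2034 = 1.8290 W/m².

ΔF = 1.83 W/m²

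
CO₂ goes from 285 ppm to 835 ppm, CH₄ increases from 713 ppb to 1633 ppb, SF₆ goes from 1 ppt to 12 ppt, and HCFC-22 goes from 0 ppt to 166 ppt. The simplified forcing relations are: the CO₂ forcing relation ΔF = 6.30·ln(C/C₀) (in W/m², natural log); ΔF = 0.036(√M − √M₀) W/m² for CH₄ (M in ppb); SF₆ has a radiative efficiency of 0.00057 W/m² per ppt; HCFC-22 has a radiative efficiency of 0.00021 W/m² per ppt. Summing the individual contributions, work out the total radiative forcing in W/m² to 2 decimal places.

CO₂: 6.30 × ln(835/285) = 6.30 × ln(2.92982) = 6.30 × 1.07494 = 6.7721 W/m².
CH₄: 0.036 × (√1633 − √713) = 0.036 × (40.4104 − 26.7021) = 0.036 × 13.7083 = 0.4935 W/m².
SF₆: ΔF = 0.00057 × (12 − 1) = 0.00057 × 11 = 0.0063 W/m².
HCFC-22: ΔF = 0.00021 × (166 − 0) = 0.00021 × 166 = 0.0349 W/m².
Total ΔF = 6.7721 + 0.4935 + 0.0063 + 0.0349 = 7.3068 W/m².

ΔF = 7.31 W/m²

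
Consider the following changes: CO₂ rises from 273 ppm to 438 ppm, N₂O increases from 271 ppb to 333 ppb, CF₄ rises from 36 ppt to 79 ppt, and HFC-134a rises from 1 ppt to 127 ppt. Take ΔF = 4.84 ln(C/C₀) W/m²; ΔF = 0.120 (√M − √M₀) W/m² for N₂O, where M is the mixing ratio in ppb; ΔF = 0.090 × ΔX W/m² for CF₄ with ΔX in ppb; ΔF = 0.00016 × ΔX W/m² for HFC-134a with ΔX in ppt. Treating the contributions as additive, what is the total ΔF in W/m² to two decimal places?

ΔF = 2.53 W/m²

CO₂: 4.84 × ln(438/273) = 4.84 × ln(1.60440) = 4.84 × 0.47275 = 2.2881 W/m².
N₂O: 0.120 × (√333 − √271) = 0.120 × (18.2483 − 16.4621) = 0.120 × 1.7862 = 0.2143 W/m².
CF₄: Δ = 79 − 36 = 43 ppt = 0.043 ppb; ΔF = 0.090 × 0.043 = 0.0039 W/m².
HFC-134a: ΔF = 0.00016 × (127 − 1) = 0.00016 × 126 = 0.0202 W/m².
Total ΔF = 2.2881 + 0.2143 + 0.0039 + 0.0202 = 2.5265 W/m².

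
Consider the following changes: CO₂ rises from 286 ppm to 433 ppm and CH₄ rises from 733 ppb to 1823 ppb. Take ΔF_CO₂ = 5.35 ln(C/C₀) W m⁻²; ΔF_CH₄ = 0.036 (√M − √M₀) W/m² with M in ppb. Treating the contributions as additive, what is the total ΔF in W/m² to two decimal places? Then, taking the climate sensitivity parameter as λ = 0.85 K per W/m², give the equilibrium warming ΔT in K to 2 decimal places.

ΔF = 2.78 W/m²; ΔT = 2.36 K

CO₂: 5.35 × ln(433/286) = 5.35 × ln(1.51399) = 5.35 × 0.41475 = 2.2189 W/m².
CH₄: 0.036 × (√1823 − √733) = 0.036 × (42.6966 − 27.0740) = 0.036 × 15.6226 = 0.5624 W/m².
Total ΔF = 2.2189 + 0.5624 = 2.7813 W/m².
ΔT = λ ΔF = 0.85 × 2.78 = 2.3630 K.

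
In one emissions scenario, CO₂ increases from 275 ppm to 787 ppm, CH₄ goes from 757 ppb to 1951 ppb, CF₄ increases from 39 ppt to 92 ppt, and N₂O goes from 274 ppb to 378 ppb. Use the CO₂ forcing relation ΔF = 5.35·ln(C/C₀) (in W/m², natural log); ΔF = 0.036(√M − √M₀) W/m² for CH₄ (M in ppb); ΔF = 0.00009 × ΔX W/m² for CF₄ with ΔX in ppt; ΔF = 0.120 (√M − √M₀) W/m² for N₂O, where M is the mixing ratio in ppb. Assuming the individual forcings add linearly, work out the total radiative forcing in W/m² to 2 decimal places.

ΔF = 6.58 W/m²

CO₂: 5.35 × ln(787/275) = 5.35 × ln(2.86182) = 5.35 × 1.05146 = 5.6253 W/m².
CH₄: 0.036 × (√1951 − √757) = 0.036 × (44.1701 − 27.5136) = 0.036 × 16.6565 = 0.5996 W/m².
CF₄: ΔF = 0.00009 × (92 − 39) = 0.00009 × 53 = 0.0048 W/m².
N₂O: 0.120 × (√378 − √274) = 0.120 × (19.4422 − 16.5529) = 0.120 × 2.8893 = 0.3467 W/m².
Total ΔF = 5.6253 + 0.5996 + 0.0048 + 0.3467 = 6.5764 W/m².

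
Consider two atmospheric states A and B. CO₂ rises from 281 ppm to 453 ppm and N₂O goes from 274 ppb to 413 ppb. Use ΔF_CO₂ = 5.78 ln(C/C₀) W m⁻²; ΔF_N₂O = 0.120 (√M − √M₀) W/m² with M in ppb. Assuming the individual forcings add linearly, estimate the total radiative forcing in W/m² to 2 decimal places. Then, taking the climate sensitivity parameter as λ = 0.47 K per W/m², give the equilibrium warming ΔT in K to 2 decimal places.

CO₂: 5.78 × ln(453/281) = 5.78 × ln(1.61210) = 5.78 × 0.47754 = 2.7602 W/m².
N₂O: 0.120 × (√413 − √274) = 0.120 × (20.3224 − 16.5529) = 0.120 × 3.7695 = 0.4523 W/m².
Total ΔF = 2.7602 + 0.4523 = 3.2125 W/m².
ΔT = λ ΔF = 0.47 × 3.21 = 1.5087 K.

ΔF = 3.21 W/m²; ΔT = 1.51 K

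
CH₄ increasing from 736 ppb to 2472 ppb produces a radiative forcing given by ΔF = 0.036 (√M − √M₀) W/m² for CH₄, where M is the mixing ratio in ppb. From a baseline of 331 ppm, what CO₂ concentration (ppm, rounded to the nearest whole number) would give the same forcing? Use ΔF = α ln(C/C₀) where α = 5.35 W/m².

CH₄ forcing: 0.036 × (√2472 − √736) = 0.036 × (49.7192 − 27.1293) = 0.036 × 22.5899 = 0.81324 W/m².
Set 5.35 ln(C/331) = 0.81324: ln(C/331) = 0.81324/5.35 = 0.15201, so C = 331 × e^0.15201 = 331 × 1.16417 = 385.34 ppm.

C ≈ 385 ppm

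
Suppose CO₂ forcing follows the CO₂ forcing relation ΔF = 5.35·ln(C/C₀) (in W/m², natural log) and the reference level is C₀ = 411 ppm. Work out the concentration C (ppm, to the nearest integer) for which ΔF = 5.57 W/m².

Set 5.35 ln(C/411) = 5.57, so ln(C/411) = 5.57/5.35 = 1.04112.
Then C/411 = e^1.04112 = 2.83239, giving C = 411 × 2.83239 = 1164.11 ppm.

C ≈ 1164 ppm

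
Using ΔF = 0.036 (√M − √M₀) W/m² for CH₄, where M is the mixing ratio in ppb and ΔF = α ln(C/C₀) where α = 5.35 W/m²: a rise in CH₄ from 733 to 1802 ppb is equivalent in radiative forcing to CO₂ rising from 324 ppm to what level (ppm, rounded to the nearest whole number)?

C ≈ 359 ppm

CH₄ forcing: 0.036 × (√1802 − √733) = 0.036 × (42.4500 − 27.0740) = 0.036 × 15.3760 = 0.55354 W/m².
Set 5.35 ln(C/324) = 0.55354: ln(C/324) = 0.55354/5.35 = 0.10347, so C = 324 × e^0.10347 = 324 × 1.10901 = 359.32 ppm.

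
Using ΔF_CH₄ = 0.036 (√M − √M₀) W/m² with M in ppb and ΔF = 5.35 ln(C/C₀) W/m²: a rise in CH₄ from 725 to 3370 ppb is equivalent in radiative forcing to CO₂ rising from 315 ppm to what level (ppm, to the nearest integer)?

CH₄ forcing: 0.036 × (√3370 − √725) = 0.036 × (58.0517 − 26.9258) = 0.036 × 31.1259 = 1.12053 W/m².
Set 5.35 ln(C/315) = 1.12053: ln(C/315) = 1.12053/5.35 = 0.20944, so C = 315 × e^0.20944 = 315 × 1.23299 = 388.39 ppm.

C ≈ 388 ppm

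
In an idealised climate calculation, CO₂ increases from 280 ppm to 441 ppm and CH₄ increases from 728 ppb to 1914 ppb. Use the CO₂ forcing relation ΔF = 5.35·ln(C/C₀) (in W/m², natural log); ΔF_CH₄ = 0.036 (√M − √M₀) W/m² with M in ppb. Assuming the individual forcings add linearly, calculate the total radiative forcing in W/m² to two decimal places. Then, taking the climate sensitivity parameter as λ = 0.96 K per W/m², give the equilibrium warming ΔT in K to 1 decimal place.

ΔF = 3.03 W/m²; ΔT = 2.9 K

CO₂: 5.35 × ln(441/280) = 5.35 × ln(1.57500) = 5.35 × 0.45426 = 2.4303 W/m².
CH₄: 0.036 × (√1914 − √728) = 0.036 × (43.7493 − 26.9815) = 0.036 × 16.7678 = 0.6036 W/m².
Total ΔF = 2.4303 + 0.6036 = 3.0339 W/m².
ΔT = λ ΔF = 0.96 × 3.03 = 2.9088 K.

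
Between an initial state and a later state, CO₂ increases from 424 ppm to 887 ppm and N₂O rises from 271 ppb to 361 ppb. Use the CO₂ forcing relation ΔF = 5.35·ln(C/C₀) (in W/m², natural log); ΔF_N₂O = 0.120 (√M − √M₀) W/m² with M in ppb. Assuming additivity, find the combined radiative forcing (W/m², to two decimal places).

CO₂: 5.35 × ln(887/424) = 5.35 × ln(2.09198) = 5.35 × 0.73811 = 3.9489 W/m².
N₂O: 0.120 × (√361 − √271) = 0.120 × (19.0000 − 16.4621) = 0.120 × 2.5379 = 0.3045 W/m².
Total ΔF = 3.9489 + 0.3045 = 4.2534 W/m².

ΔF = 4.25 W/m²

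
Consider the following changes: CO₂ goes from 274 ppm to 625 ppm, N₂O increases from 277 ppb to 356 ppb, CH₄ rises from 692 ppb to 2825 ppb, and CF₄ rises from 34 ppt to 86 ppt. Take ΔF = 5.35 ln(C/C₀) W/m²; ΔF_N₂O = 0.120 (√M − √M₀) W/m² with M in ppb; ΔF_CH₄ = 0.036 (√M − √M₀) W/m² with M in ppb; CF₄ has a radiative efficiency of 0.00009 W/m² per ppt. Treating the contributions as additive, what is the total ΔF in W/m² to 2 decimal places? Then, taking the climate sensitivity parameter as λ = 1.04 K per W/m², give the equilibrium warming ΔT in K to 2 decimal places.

ΔF = 5.65 W/m²; ΔT = 5.88 K

CO₂: 5.35 × ln(625/274) = 5.35 × ln(2.28102) = 5.35 × 0.82462 = 4.4117 W/m².
N₂O: 0.120 × (√356 − √277) = 0.120 × (18.8680 − 16.6433) = 0.120 × 2.2247 = 0.2670 W/m².
CH₄: 0.036 × (√2825 − √692) = 0.036 × (53.1507 − 26.3059) = 0.036 × 26.8448 = 0.9664 W/m².
CF₄: ΔF = 0.00009 × (86 − 34) = 0.00009 × 52 = 0.0047 W/m².
Total ΔF = 4.4117 + 0.2670 + 0.9664 + 0.0047 = 5.6498 W/m².
ΔT = λ ΔF = 1.04 × 5.65 = 5.8760 K.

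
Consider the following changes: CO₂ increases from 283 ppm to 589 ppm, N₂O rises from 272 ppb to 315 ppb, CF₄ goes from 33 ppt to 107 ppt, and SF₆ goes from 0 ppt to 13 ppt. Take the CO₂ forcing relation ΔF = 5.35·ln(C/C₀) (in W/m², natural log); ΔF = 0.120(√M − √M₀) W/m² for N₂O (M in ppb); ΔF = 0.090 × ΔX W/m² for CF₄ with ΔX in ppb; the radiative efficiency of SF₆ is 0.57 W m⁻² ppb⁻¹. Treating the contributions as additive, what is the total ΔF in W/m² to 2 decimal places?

ΔF = 4.09 W/m²

CO₂: 5.35 × ln(589/283) = 5.35 × ln(2.08127) = 5.35 × 0.73298 = 3.9214 W/m².
N₂O: 0.120 × (√315 − √272) = 0.120 × (17.7482 − 16.4924) = 0.120 × 1.2558 = 0.1507 W/m².
CF₄: Δ = 107 − 33 = 74 ppt = 0.074 ppb; ΔF = 0.090 × 0.074 = 0.0067 W/m².
SF₆: Δ = 13 − 0 = 13 ppt = 0.013 ppb; ΔF = 0.57 × 0.013 = 0.0074 W/m².
Total ΔF = 3.9214 + 0.1507 + 0.0067 + 0.0074 = 4.0862 W/m².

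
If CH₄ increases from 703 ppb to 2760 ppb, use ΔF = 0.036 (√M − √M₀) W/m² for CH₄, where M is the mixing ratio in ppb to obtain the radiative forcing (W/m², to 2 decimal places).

CH₄: 0.036 × (√2760 − √703) = 0.036 × (52.5357 − 26.5141) = 0.036 × 26.0216 = 0.9368 W/m².

ΔF = 0.94 W/m²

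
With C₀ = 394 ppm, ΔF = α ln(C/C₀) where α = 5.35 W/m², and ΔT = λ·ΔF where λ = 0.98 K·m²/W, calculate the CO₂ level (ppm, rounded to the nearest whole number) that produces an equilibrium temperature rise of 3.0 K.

C ≈ 698 ppm

Required forcing: ΔF = ΔT/λ = 3.0/0.98 = 3.0612 W/m².
Then ln(C/394) = ΔF/5.35 = 3.0612/5.35 = 0.57219.
So C = 394 × e^0.57219 = 394 × 1.77214 = 698.22 ppm.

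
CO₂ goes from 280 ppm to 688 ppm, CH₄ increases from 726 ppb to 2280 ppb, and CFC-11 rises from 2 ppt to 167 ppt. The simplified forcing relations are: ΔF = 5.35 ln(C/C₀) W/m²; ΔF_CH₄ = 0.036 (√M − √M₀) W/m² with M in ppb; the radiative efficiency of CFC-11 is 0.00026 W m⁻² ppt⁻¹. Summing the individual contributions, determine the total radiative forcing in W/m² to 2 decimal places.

CO₂: 5.35 × ln(688/280) = 5.35 × ln(2.45714) = 5.35 × 0.89900 = 4.8097 W/m².
CH₄: 0.036 × (√2280 − √726) = 0.036 × (47.7493 − 26.9444) = 0.036 × 20.8049 = 0.7490 W/m².
CFC-11: ΔF = 0.00026 × (167 − 2) = 0.00026 × 165 = 0.0429 W/m².
Total ΔF = 4.8097 + 0.7490 + 0.0429 = 5.6016 W/m².

ΔF = 5.60 W/m²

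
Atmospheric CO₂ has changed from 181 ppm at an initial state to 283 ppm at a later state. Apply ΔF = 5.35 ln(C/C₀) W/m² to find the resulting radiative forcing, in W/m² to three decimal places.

ΔF = 2.391 W/m²

CO₂ absorption bands are partially saturated, so forcing scales with the logarithm of the concentration ratio.
CO₂: 5.35 × ln(283/181) = 5.35 × ln(1.56354) = 5.35 × 0.44695 = 2.3912 W/m².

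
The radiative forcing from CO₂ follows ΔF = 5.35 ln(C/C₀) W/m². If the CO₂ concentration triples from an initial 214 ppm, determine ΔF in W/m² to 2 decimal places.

Because the forcing depends only on the ratio C/C₀, the initial concentration does not enter.
ΔF = 5.35 × ln(3) = 5.35 × 1.09861 = 5.8776 W/m².

ΔF = 5.88 W/m²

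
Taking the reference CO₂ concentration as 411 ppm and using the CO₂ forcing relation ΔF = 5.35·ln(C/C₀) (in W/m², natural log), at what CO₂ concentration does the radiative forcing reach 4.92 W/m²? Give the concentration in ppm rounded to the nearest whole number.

Set 5.35 ln(C/411) = 4.92, so ln(C/411) = 4.92/5.35 = 0.91963.
Then C/411 = e^0.91963 = 2.50836, giving C = 411 × 2.50836 = 1030.94 ppm.

C ≈ 1031 ppm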